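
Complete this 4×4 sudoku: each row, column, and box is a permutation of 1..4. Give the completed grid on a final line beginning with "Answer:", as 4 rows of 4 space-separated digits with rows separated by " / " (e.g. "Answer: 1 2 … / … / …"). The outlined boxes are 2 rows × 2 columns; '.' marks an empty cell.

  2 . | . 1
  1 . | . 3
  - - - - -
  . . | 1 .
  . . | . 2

Step 1. [r2c2∈{4}] nothing but 4 survives at r2c2. So r2c2=4.
Step 2. [r4c3∈{3,4}] r4c3 is the only open cell in col 3 admitting 3. So r4c3=3.
Step 3. [r3c1∈{3,4}] across col 1, 3 lands solely at r3c1 ⇒ r3c1=3.
Step 4. [r1c2∈{3}] r1c2 is down to just 3. So r1c2=3.
Step 5. [r4c1∈{4}] only 4 remains possible at r4c1, so r4c1=4.
Step 6. [r4c2∈{1}] only 1 remains possible at r4c2, so r4c2=1.
Step 7. [r3c2∈{2}] r3c2 is down to just 2, so r3c2=2.
Step 8. [r3c4∈{4}] nothing but 4 survives at r3c4 ⇒ r3c4=4.
Step 9. [r1c3∈{4}] r1c3 has the single candidate 4. So r1c3=4.
Step 10. [r2c3∈{2}] nothing but 2 survives at r2c3. So r2c3=2.

Answer: 2 3 4 1 / 1 4 2 3 / 3 2 1 4 / 4 1 3 2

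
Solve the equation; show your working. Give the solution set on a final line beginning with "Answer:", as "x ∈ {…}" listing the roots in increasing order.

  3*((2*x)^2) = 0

Step 1. [3*((2*x)^2) = 0] 3·(inner) — divide through by 3, so div: (2*x)^2 = 0.
Step 2. [(2*x)^2 = 0] 0 ≥ 0, LHS is (·)² — take ±√ ⇒ sqrt: 2*x = 0.
Step 3. [2*x = 0] LHS = 2·(…); ÷2 both sides ⇒ div: x = 0.

Answer: x ∈ {0}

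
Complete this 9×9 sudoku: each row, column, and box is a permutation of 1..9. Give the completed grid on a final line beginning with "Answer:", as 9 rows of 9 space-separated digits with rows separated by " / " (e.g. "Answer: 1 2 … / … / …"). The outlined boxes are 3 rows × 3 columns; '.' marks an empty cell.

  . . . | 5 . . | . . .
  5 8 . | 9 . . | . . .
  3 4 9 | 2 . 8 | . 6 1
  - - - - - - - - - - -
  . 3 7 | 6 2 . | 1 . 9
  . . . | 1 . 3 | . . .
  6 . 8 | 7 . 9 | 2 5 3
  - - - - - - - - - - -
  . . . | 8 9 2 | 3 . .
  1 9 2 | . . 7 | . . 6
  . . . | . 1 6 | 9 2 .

Step 1. [r4c1∈{4}] r4c1 has the single candidate 4. So r4c1=4.
Step 2. [r7c1∈{7}] r7c1 has the single candidate 7, so r7c1=7.
Step 3. [r1c2∈{1,2,6,7}] 7 has one home in col 2: r1c2 ⇒ r1c2=7.
Step 4. [r5c5∈{4,5,8}] col 5 places 8 nowhere but r5c5 ⇒ r5c5=8.
Step 5. [r9c2∈{5}] nothing but 5 survives at r9c2. So r9c2=5.
Step 6. [r9c9∈{4,7,8}] across row 9, 7 lands solely at r9c9 ⇒ r9c9=7.
Step 7. [r5c9∈{4}] nothing but 4 survives at r5c9. So r5c9=4.
Step 8. [r8c5∈{3,4,5}] r8c5 is the only open cell in col 5 admitting 5, so r8c5=5.
Step 9. [r1c9∈{2,8}] r1c9 is the only open cell in col 9 admitting 8 ⇒ r1c9=8.
Step 10. [r1c7∈{4}] r1c7 is down to just 4, so r1c7=4.
Step 11. [r2c7∈{7}] r2c7's peers cover all but 7. So r2c7=7.
Step 12. [r2c6∈{1,4}] across col 6, 4 lands solely at r2c6. So r2c6=4.
Step 13. [r2c8∈{3}] nothing but 3 survives at r2c8. So r2c8=3.
Step 14. [r2c5∈{6}] nothing but 6 survives at r2c5 ⇒ r2c5=6.
Step 15. [r8c4∈{3,4}] r8c4 is the only open cell in row 8 admitting 3 ⇒ r8c4=3.
Step 16. [r8c8∈{4,8}] row 8 places 4 nowhere but r8c8, so r8c8=4.
Step 17. [r1c3∈{1,6}] in row 1, 6 fits only at r1c3, so r1c3=6.
Step 18. [r9c4∈{4}] only 4 remains possible at r9c4. So r9c4=4.
Step 19. [r5c2∈{2}] r5c2 has the single candidate 2 ⇒ r5c2=2.
Step 20. [r1c1∈{2}] r1c1 is down to just 2 ⇒ r1c1=2.
Step 21. [r7c8∈{1}] nothing but 1 survives at r7c8 ⇒ r7c8=1.
Step 22. [r5c3∈{5}] r5c3 is down to just 5, so r5c3=5.
Step 23. [r2c9∈{2}] only 2 remains possible at r2c9, so r2c9=2.
Step 24. [r3c7∈{5}] r3c7 has the single candidate 5. So r3c7=5.
Step 25. [r6c2∈{1}] r6c2 is down to just 1, so r6c2=1.
Step 26. [r1c5∈{3}] r1c5's peers cover all but 3 ⇒ r1c5=3.
Step 27. [r2c3∈{1}] r2c3 has the single candidate 1, so r2c3=1.
Step 28. [r4c6∈{5}] only 5 remains possible at r4c6 ⇒ r4c6=5.
Step 29. [r5c8∈{7}] only 7 remains possible at r5c8, so r5c8=7.
Step 30. [r1c6∈{1}] only 1 remains possible at r1c6. So r1c6=1.
Step 31. [r9c1∈{8}] only 8 remains possible at r9c1 ⇒ r9c1=8.
Step 32. [r7c3∈{4}] r7c3 is down to just 4 ⇒ r7c3=4.
Step 33. [r5c7∈{6}] r5c7's peers cover all but 6, so r5c7=6.
Step 34. [r7c2∈{6}] nothing but 6 survives at r7c2 ⇒ r7c2=6.
Step 35. [r4c8∈{8}] r4c8 is down to just 8 ⇒ r4c8=8.
Step 36. [r8c7∈{8}] only 8 remains possible at r8c7 ⇒ r8c7=8.
Step 37. [r3c5∈{7}] r3c5's peers cover all but 7 ⇒ r3c5=7.
Step 38. [r5c1∈{9}] nothing but 9 survives at r5c1. So r5c1=9.
Step 39. [r1c8∈{9}] r1c8 is down to just 9 ⇒ r1c8=9.
Step 40. [r9c3∈{3}] r9c3's peers cover all but 3, so r9c3=3.
Step 41. [r7c9∈{5}] only 5 remains possible at r7c9 ⇒ r7c9=5.
Step 42. [r6c5∈{4}] r6c5 is down to just 4 ⇒ r6c5=4.

Answer: 2 7 6 5 3 1 4 9 8 / 5 8 1 9 6 4 7 3 2 / 3 4 9 2 7 8 5 6 1 / 4 3 7 6 2 5 1 8 9 / 9 2 5 1 8 3 6 7 4 / 6 1 8 7 4 9 2 5 3 / 7 6 4 8 9 2 3 1 5 / 1 9 2 3 5 7 8 4 6 / 8 5 3 4 1 6 9 2 7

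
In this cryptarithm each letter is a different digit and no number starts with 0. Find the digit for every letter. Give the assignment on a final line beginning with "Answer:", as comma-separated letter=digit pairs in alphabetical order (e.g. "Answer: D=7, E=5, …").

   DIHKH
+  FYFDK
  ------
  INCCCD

Step 1. [col 1: H + K ≡ D (mod 10)] no forcing yet in column 1 (carry-in 0); D=9 is free and consistent — try it. So D=9.
Step 2. [I] the sum has 6 digits but both addends have 5; that extra leading digit I is the final carry, namely 1 ⇒ I=1.
Step 3. [col 1: H + K ≡ D (mod 10)] column 1 (H + K ≡ D (mod 10), carry-in 0) doesn't pin K yet; pick K=3 and continue, so K=3.
Step 4. [col 1: H + K ≡ D (mod 10)] column 1 reads H+K+carry(0)=D with K=3, D=9; with digits 1,3,9 already taken and all letters distinct, the only value for H is 6. So H=6.
Step 5. [col 2: K + D ≡ C (mod 10)] column 2: given K=3, D=9, carry-in 0, and digits 1,3,6,9 already taken and all letters distinct, K+D≡C (mod 10) forces C=2, so C=2.
Step 6. [col 3: H + F ≡ C (mod 10)] in column 3 we have H+F≡C with carry-in 1; given H=6, C=2 and digits 1,2,3,6,9 already taken and all letters distinct, that pins F to 5 ⇒ F=5.
Step 7. [col 4: I + Y ≡ C (mod 10)] column 4 reads I+Y+carry(1)=C with I=1, C=2; with digits 1,2,3,5,6,9 already taken and all letters distinct, the only value for Y is 0 ⇒ Y=0.
Step 8. [col 5: D + F ≡ N (mod 10)] in column 5 we have D+F≡N with carry-in 0; given D=9, F=5 and digits 0,1,2,3,5,6,9 already taken and all letters distinct, that pins N to 4, so N=4.

Answer: C=2, D=9, F=5, H=6, I=1, K=3, N=4, Y=0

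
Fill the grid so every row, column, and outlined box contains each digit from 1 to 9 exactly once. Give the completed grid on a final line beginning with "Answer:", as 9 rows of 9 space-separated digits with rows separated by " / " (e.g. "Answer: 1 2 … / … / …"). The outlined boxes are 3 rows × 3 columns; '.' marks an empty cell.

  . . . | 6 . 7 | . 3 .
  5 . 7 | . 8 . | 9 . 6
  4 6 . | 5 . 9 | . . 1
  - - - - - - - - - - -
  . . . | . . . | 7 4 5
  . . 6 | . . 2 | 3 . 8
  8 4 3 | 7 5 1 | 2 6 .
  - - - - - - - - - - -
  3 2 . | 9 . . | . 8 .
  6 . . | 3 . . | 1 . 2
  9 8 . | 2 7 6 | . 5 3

Step 1. [r8c5∈{4}] r8c5 is down to just 4. So r8c5=4.
Step 2. [r9c3∈{1,4}] row 9 places 1 nowhere but r9c3. So r9c3=1.
Step 3. [r5c2∈{1,5,7,9}] r5c2 is the only open cell in row 5 admitting 5 ⇒ r5c2=5.
Step 4. [r9c7∈{4}] nothing but 4 survives at r9c7. So r9c7=4.
Step 5. [r3c5∈{2,3}] 3 has one home in row 3: r3c5. So r3c5=3.
Step 6. [r2c4∈{1,4}] col 4 places 1 nowhere but r2c4, so r2c4=1.
Step 7. [r1c5∈{2}] r1c5 has the single candidate 2 ⇒ r1c5=2.
Step 8. [r1c1∈{1}] r1c1 is down to just 1. So r1c1=1.
Step 9. [r3c3∈{2,8}] across box 1, 2 lands solely at r3c3. So r3c3=2.
Step 10. [r4c3∈{9}] r4c3's peers cover all but 9 ⇒ r4c3=9.
Step 11. [r7c6∈{5}] r7c6 has the single candidate 5 ⇒ r7c6=5.
Step 12. [r8c8∈{7,9}] in row 8, 9 fits only at r8c8, so r8c8=9.
Step 13. [r4c4∈{8}] r4c4 is down to just 8. So r4c4=8.
Step 14. [r1c3∈{8}] r1c3 has the single candidate 8, so r1c3=8.
Step 15. [r8c6∈{8}] r8c6's peers cover all but 8, so r8c6=8.
Step 16. [r7c9∈{7}] only 7 remains possible at r7c9. So r7c9=7.
Step 17. [r8c2∈{7}] nothing but 7 survives at r8c2, so r8c2=7.
Step 18. [r4c2∈{1}] r4c2 has the single candidate 1 ⇒ r4c2=1.
Step 19. [r7c5∈{1}] r7c5 is down to just 1. So r7c5=1.
Step 20. [r1c7∈{5}] only 5 remains possible at r1c7. So r1c7=5.
Step 21. [r3c8∈{7}] only 7 remains possible at r3c8, so r3c8=7.
Step 22. [r7c7∈{6}] nothing but 6 survives at r7c7 ⇒ r7c7=6.
Step 23. [r4c1∈{2}] r4c1 has the single candidate 2, so r4c1=2.
Step 24. [r5c8∈{1}] r5c8 has the single candidate 1, so r5c8=1.
Step 25. [r2c8∈{2}] r2c8 has the single candidate 2, so r2c8=2.
Step 26. [r5c5∈{9}] only 9 remains possible at r5c5. So r5c5=9.
Step 27. [r1c2∈{9}] only 9 remains possible at r1c2 ⇒ r1c2=9.
Step 28. [r5c4∈{4}] only 4 remains possible at r5c4 ⇒ r5c4=4.
Step 29. [r4c6∈{3}] only 3 remains possible at r4c6. So r4c6=3.
Step 30. [r2c6∈{4}] r2c6 has the single candidate 4 ⇒ r2c6=4.
Step 31. [r4c5∈{6}] r4c5 has the single candidate 6, so r4c5=6.
Step 32. [r6c9∈{9}] nothing but 9 survives at r6c9 ⇒ r6c9=9.
Step 33. [r1c9∈{4}] nothing but 4 survives at r1c9. So r1c9=4.
Step 34. [r5c1∈{7}] nothing but 7 survives at r5c1. So r5c1=7.
Step 35. [r3c7∈{8}] r3c7 is down to just 8, so r3c7=8.
Step 36. [r7c3∈{4}] r7c3's peers cover all but 4. So r7c3=4.
Step 37. [r8c3∈{5}] r8c3 has the single candidate 5 ⇒ r8c3=5.
Step 38. [r2c2∈{3}] r2c2 is down to just 3, so r2c2=3.

Answer: 1 9 8 6 2 7 5 3 4 / 5 3 7 1 8 4 9 2 6 / 4 6 2 5 3 9 8 7 1 / 2 1 9 8 6 3 7 4 5 / 7 5 6 4 9 2 3 1 8 / 8 4 3 7 5 1 2 6 9 / 3 2 4 9 1 5 6 8 7 / 6 7 5 3 4 8 1 9 2 / 9 8 1 2 7 6 4 5 3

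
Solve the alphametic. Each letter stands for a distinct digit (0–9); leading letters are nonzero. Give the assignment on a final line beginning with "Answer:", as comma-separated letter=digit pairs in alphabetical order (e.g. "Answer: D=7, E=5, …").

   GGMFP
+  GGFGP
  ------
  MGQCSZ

Step 1. [M] M is the leading digit of a 6-digit sum of two 5-digit numbers; the final carry is exactly 1 ⇒ M=1.
Step 2. [col 1: P + P ≡ Z (mod 10)] Z=6 is one option consistent with column 1 (P + P ≡ Z (mod 10), carry-in 0) — take it, so Z=6.
Step 3. [col 1: P + P ≡ Z (mod 10)] no forcing yet in column 1 (carry-in 0); P=3 is free and consistent — try it ⇒ P=3.
Step 4. [col 2: F + G ≡ S (mod 10)] S=4 is one option consistent with column 2 (F + G ≡ S (mod 10), carry-in 0) — take it ⇒ S=4.
Step 5. [col 2: F + G ≡ S (mod 10)] no forcing yet in column 2 (carry-in 0); G=9 is free and consistent — try it, so G=9.
Step 6. [col 2: F + G ≡ S (mod 10)] in column 2 we have F+G≡S with carry-in 0; given G=9, S=4 and digits 1,3,4,6,9 already taken and all letters distinct, that pins F to 5 ⇒ F=5.
Step 7. [col 3: M + F ≡ C (mod 10)] column 3 reads M+F+carry(1)=C with M=1, F=5; with digits 1,3,4,5,6,9 already taken and all letters distinct, the only value for C is 7 ⇒ C=7.
Step 8. [col 4: G + G ≡ Q (mod 10)] in column 4 we have G+G≡Q with carry-in 0; given G=9 and digits 1,3,4,5,6,7,9 already taken and all letters distinct, that pins Q to 8 ⇒ Q=8.

Answer: C=7, F=5, G=9, M=1, P=3, Q=8, S=4, Z=6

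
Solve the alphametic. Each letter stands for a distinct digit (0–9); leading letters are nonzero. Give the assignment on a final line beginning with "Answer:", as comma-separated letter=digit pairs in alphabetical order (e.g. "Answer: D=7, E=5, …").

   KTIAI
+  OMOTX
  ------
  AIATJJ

Step 1. [col 1: I + X ≡ J (mod 10)] column 1 (I + X ≡ J (mod 10), carry-in 0) doesn't pin I yet; pick I=2 and continue ⇒ I=2.
Step 2. [A] A is the leading digit of a 6-digit sum of two 5-digit numbers; the final carry is exactly 1. So A=1.
Step 3. [col 1: I + X ≡ J (mod 10)] several values work for J in column 1 (I + X ≡ J (mod 10), carry-in 0); try J=9. So J=9.
Step 4. [col 1: I + X ≡ J (mod 10)] from column 1 (I=2, J=9, carry-in 0, digits 1,2,9 already taken and all letters distinct): X must equal 7, so X=7.
Step 5. [col 2: A + T ≡ J (mod 10)] from column 2 (A=1, J=9, carry-in 0, digits 1,2,7,9 already taken and all letters distinct): T must equal 8. So T=8.
Step 6. [col 3: I + O ≡ T (mod 10)] column 3: given I=2, T=8, carry-in 0, and digits 1,2,7,8,9 already taken and all letters distinct, I+O≡T (mod 10) forces O=6, so O=6.
Step 7. [col 4: T + M ≡ A (mod 10)] column 4 reads T+M+carry(0)=A with T=8, A=1; with digits 1,2,6,7,8,9 already taken and all letters distinct, the only value for M is 3. So M=3.
Step 8. [col 5: K + O ≡ I (mod 10)] from column 5 (O=6, I=2, carry-in 1, digits 1,2,3,6,7,8,9 already taken and all letters distinct): K must equal 5 ⇒ K=5.

Answer: A=1, I=2, J=9, K=5, M=3, O=6, T=8, X=7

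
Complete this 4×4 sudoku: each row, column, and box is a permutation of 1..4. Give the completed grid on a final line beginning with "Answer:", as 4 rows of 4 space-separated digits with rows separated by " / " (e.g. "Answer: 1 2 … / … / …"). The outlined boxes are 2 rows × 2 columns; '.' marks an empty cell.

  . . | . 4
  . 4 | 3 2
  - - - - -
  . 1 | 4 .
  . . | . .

Step 1. [r3c1∈{2,3}] r3c1 is the only open cell in row 3 admitting 2. So r3c1=2.
Step 2. [r4c2∈{3}] r4c2's peers cover all but 3. So r4c2=3.
Step 3. [r1c3∈{1}] nothing but 1 survives at r1c3, so r1c3=1.
Step 4. [r2c1∈{1}] r2c1 is down to just 1, so r2c1=1.
Step 5. [r4c3∈{2}] r4c3's peers cover all but 2, so r4c3=2.
Step 6. [r4c4∈{1}] r4c4 has the single candidate 1, so r4c4=1.
Step 7. [r4c1∈{4}] r4c1 is down to just 4. So r4c1=4.
Step 8. [r1c1∈{3}] r1c1's peers cover all but 3 ⇒ r1c1=3.
Step 9. [r1c2∈{2}] only 2 remains possible at r1c2 ⇒ r1c2=2.
Step 10. [r3c4∈{3}] r3c4's peers cover all but 3 ⇒ r3c4=3.

Answer: 3 2 1 4 / 1 4 3 2 / 2 1 4 3 / 4 3 2 1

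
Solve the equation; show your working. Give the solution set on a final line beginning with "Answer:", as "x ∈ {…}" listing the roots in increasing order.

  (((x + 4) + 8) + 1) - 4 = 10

Step 1. [(((x + 4) + 8) + 1) - 4 = 10] add 4: x sits inside (… - 4). So sub: ((x + 4) + 8) + 1 = 14.
Step 2. [((x + 4) + 8) + 1 = 14] peel the +1: subtract 1 from each side ⇒ sub: (x + 4) + 8 = 13.
Step 3. [(x + 4) + 8 = 13] subtract 8: x sits inside (… + 8), so sub: x + 4 = 5.
Step 4. [x + 4 = 5] the outer +4 inverts by subtracting 4. So sub: x = 1.

Answer: x ∈ {1}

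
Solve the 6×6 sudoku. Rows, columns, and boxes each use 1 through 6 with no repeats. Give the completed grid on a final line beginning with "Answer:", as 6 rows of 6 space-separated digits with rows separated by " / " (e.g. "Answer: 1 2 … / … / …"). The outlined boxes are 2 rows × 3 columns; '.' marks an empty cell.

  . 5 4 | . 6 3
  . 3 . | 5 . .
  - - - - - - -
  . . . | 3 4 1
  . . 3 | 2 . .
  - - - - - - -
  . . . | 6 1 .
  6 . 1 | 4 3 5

Step 1. [r1c1∈{1,2}] in row 1, 2 fits only at r1c1 ⇒ r1c1=2.
Step 2. [r3c1∈{5}] r3c1 has the single candidate 5, so r3c1=5.
Step 3. [r6c2∈{2}] r6c2's peers cover all but 2, so r6c2=2.
Step 4. [r4c2∈{1,4,6}] across col 2, 1 lands solely at r4c2 ⇒ r4c2=1.
Step 5. [r5c2∈{4}] r5c2's peers cover all but 4. So r5c2=4.
Step 6. [r5c6∈{2}] r5c6's peers cover all but 2. So r5c6=2.
Step 7. [r3c3∈{2,6}] r3c3 is the only open cell in row 3 admitting 2, so r3c3=2.
Step 8. [r5c3∈{5}] r5c3 has the single candidate 5. So r5c3=5.
Step 9. [r2c5∈{2}] r2c5 is down to just 2. So r2c5=2.
Step 10. [r4c1∈{4}] only 4 remains possible at r4c1. So r4c1=4.
Step 11. [r4c6∈{6}] only 6 remains possible at r4c6, so r4c6=6.
Step 12. [r4c5∈{5}] r4c5 is down to just 5 ⇒ r4c5=5.
Step 13. [r3c2∈{6}] only 6 remains possible at r3c2, so r3c2=6.
Step 14. [r2c3∈{6}] r2c3 is down to just 6. So r2c3=6.
Step 15. [r2c6∈{4}] nothing but 4 survives at r2c6 ⇒ r2c6=4.
Step 16. [r5c1∈{3}] r5c1 has the single candidate 3. So r5c1=3.
Step 17. [r2c1∈{1}] r2c1 is down to just 1. So r2c1=1.
Step 18. [r1c4∈{1}] r1c4's peers cover all but 1 ⇒ r1c4=1.

Answer: 2 5 4 1 6 3 / 1 3 6 5 2 4 / 5 6 2 3 4 1 / 4 1 3 2 5 6 / 3 4 5 6 1 2 / 6 2 1 4 3 5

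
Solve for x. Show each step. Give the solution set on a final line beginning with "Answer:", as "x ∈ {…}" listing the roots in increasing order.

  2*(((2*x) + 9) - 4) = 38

Step 1. [2*(((2*x) + 9) - 4) = 38] leading coefficient 2: divide by 2, so div: ((2*x) + 9) - 4 = 19.
Step 2. [((2*x) + 9) - 4 = 19] the outer -4 inverts by adding 4, so sub: (2*x) + 9 = 23.
Step 3. [(2*x) + 9 = 23] 9 comes off first (subtract 9). So sub: 2*x = 14.
Step 4. [2*x = 14] LHS = 2·(…); ÷2 both sides, so div: x = 7.

Answer: x ∈ {7}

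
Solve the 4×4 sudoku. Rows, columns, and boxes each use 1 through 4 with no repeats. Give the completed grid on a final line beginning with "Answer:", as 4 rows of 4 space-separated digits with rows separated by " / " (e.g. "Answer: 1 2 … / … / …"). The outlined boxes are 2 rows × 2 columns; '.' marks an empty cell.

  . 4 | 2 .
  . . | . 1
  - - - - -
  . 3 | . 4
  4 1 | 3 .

Step 1. [r2c1∈{2,3}] in row 2, 3 fits only at r2c1. So r2c1=3.
Step 2. [r1c1∈{1}] r1c1 has the single candidate 1 ⇒ r1c1=1.
Step 3. [r3c1∈{2}] r3c1 is down to just 2. So r3c1=2.
Step 4. [r2c3∈{4}] only 4 remains possible at r2c3. So r2c3=4.
Step 5. [r1c4∈{3}] r1c4 is down to just 3. So r1c4=3.
Step 6. [r2c2∈{2}] r2c2 has the single candidate 2. So r2c2=2.
Step 7. [r3c3∈{1}] nothing but 1 survives at r3c3 ⇒ r3c3=1.
Step 8. [r4c4∈{2}] r4c4 is down to just 2 ⇒ r4c4=2.

Answer: 1 4 2 3 / 3 2 4 1 / 2 3 1 4 / 4 1 3 2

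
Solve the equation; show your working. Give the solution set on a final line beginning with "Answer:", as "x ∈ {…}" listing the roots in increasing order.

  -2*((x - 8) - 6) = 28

Step 1. [-2*((x - 8) - 6) = 28] LHS = -2·(…); ÷-2 both sides. So div: (x - 8) - 6 = -14.
Step 2. [(x - 8) - 6 = -14] -6 is outermost — add 6 both sides. So sub: x - 8 = -8.
Step 3. [x - 8 = -8] peel the -8: add 8 from each side, so sub: x = 0.

Answer: x ∈ {0}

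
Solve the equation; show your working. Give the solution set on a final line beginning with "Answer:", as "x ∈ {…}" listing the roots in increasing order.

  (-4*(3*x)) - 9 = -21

Step 1. [(-4*(3*x)) - 9 = -21] -9 is outermost — add 9 both sides, so sub: -4*(3*x) = -12.
Step 2. [-4*(3*x) = -12] -4 out front; divide by -4. So div: 3*x = 3.
Step 3. [3*x = 3] leading coefficient 3: divide by 3. So div: x = 1.

Answer: x ∈ {1}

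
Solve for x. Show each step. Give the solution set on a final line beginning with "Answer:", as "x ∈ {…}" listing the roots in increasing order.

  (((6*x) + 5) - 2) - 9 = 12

Step 1. [(((6*x) + 5) - 2) - 9 = 12] peel the -9: add 9 from each side, so sub: ((6*x) + 5) - 2 = 21.
Step 2. [((6*x) + 5) - 2 = 21] 2 comes off first (add 2). So sub: (6*x) + 5 = 23.
Step 3. [(6*x) + 5 = 23] peel the +5: subtract 5 from each side, so sub: 6*x = 18.
Step 4. [6*x = 18] 6 out front; divide by 6, so div: x = 3.

Answer: x ∈ {3}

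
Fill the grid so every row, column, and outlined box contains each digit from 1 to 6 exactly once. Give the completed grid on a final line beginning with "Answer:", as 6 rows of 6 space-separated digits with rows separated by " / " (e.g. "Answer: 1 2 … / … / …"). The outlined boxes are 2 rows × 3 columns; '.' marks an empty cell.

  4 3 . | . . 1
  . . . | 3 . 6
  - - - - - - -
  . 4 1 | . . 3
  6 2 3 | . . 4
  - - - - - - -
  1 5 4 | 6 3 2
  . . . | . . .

Step 1. [r1c3∈{2,5,6}] 6 has one home in row 1: r1c3, so r1c3=6.
Step 2. [r3c1∈{5}] r3c1's peers cover all but 5. So r3c1=5.
Step 3. [r6c4∈{1,4,5}] across col 4, 4 lands solely at r6c4 ⇒ r6c4=4.
Step 4. [r2c1∈{2}] r2c1 is down to just 2 ⇒ r2c1=2.
Step 5. [r4c4∈{1,5}] 1 has one home in col 4: r4c4. So r4c4=1.
Step 6. [r4c5∈{5}] r4c5 is down to just 5, so r4c5=5.
Step 7. [r3c4∈{2}] r3c4 has the single candidate 2 ⇒ r3c4=2.
Step 8. [r6c1∈{3}] r6c1 has the single candidate 3. So r6c1=3.
Step 9. [r6c3∈{2}] r6c3 is down to just 2. So r6c3=2.
Step 10. [r1c5∈{2}] nothing but 2 survives at r1c5. So r1c5=2.
Step 11. [r3c5∈{6}] r3c5 has the single candidate 6, so r3c5=6.
Step 12. [r2c3∈{5}] r2c3's peers cover all but 5, so r2c3=5.
Step 13. [r2c5∈{4}] r2c5 has the single candidate 4 ⇒ r2c5=4.
Step 14. [r1c4∈{5}] r1c4 is down to just 5, so r1c4=5.
Step 15. [r2c2∈{1}] r2c2 has the single candidate 1. So r2c2=1.
Step 16. [r6c5∈{1}] only 1 remains possible at r6c5 ⇒ r6c5=1.
Step 17. [r6c2∈{6}] r6c2's peers cover all but 6, so r6c2=6.
Step 18. [r6c6∈{5}] nothing but 5 survives at r6c6 ⇒ r6c6=5.

Answer: 4 3 6 5 2 1 / 2 1 5 3 4 6 / 5 4 1 2 6 3 / 6 2 3 1 5 4 / 1 5 4 6 3 2 / 3 6 2 4 1 5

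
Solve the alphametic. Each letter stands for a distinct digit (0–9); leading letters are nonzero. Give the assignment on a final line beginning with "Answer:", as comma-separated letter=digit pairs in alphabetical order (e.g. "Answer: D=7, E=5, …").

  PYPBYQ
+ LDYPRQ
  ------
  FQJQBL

Step 1. [col 1: Q + Q ≡ L (mod 10)] no forcing yet in column 1 (carry-in 0); Q=2 is free and consistent — try it ⇒ Q=2.
Step 2. [col 1: Q + Q ≡ L (mod 10)] from column 1 (Q=2, carry-in 0, digits 2 already taken and all letters distinct): L must equal 4, so L=4.
Step 3. [col 2: Y + R ≡ B (mod 10)] column 2 (Y + R ≡ B (mod 10), carry-in 0) doesn't pin R yet; pick R=3 and continue, so R=3.
Step 4. [col 2: Y + R ≡ B (mod 10)] several values work for B in column 2 (Y + R ≡ B (mod 10), carry-in 0); try B=0, so B=0.
Step 5. [col 2: Y + R ≡ B (mod 10)] column 2 reads Y+R+carry(0)=B with R=3, B=0; with digits 0,2,3,4 already taken and all letters distinct, the only value for Y is 7 ⇒ Y=7.
Step 6. [col 3: B + P ≡ Q (mod 10)] in column 3 we have B+P≡Q with carry-in 1; given B=0, Q=2 and digits 0,2,3,4,7 already taken and all letters distinct, that pins P to 1, so P=1.
Step 7. [col 4: P + Y ≡ J (mod 10)] column 4 reads P+Y+carry(0)=J with P=1, Y=7; with digits 0,1,2,3,4,7 already taken and all letters distinct, the only value for J is 8, so J=8.
Step 8. [col 5: Y + D ≡ Q (mod 10)] column 5: given Y=7, Q=2, carry-in 0, and digits 0,1,2,3,4,7,8 already taken and all letters distinct, Y+D≡Q (mod 10) forces D=5 ⇒ D=5.
Step 9. [col 6: P + L ≡ F (mod 10)] in column 6 we have P+L≡F with carry-in 1; given P=1, L=4 and digits 0,1,2,3,4,5,7,8 already taken and all letters distinct, that pins F to 6 ⇒ F=6.

Answer: B=0, D=5, F=6, J=8, L=4, P=1, Q=2, R=3, Y=7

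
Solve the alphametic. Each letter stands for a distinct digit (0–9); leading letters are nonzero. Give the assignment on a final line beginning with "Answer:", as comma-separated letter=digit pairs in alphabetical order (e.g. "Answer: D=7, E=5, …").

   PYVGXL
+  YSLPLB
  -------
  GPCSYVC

Step 1. [col 1: L + B ≡ C (mod 10)] column 1 (L + B ≡ C (mod 10), carry-in 0) doesn't pin B yet; pick B=4 and continue, so B=4.
Step 2. [col 1: L + B ≡ C (mod 10)] C=6 is one option consistent with column 1 (L + B ≡ C (mod 10), carry-in 0) — take it. So C=6.
Step 3. [G] G is the leading digit of a 7-digit sum of two 6-digit numbers; the final carry is exactly 1, so G=1.
Step 4. [col 1: L + B ≡ C (mod 10)] column 1 reads L+B+carry(0)=C with B=4, C=6; with digits 1,4,6 already taken and all letters distinct, the only value for L is 2. So L=2.
Step 5. [col 2: X + L ≡ V (mod 10)] no forcing yet in column 2 (carry-in 0); X=3 is free and consistent — try it ⇒ X=3.
Step 6. [col 2: X + L ≡ V (mod 10)] column 2 reads X+L+carry(0)=V with X=3, L=2; with digits 1,2,3,4,6 already taken and all letters distinct, the only value for V is 5 ⇒ V=5.
Step 7. [col 3: G + P ≡ Y (mod 10)] column 3 (G + P ≡ Y (mod 10), carry-in 0) doesn't pin Y yet; pick Y=9 and continue. So Y=9.
Step 8. [col 3: G + P ≡ Y (mod 10)] in column 3 we have G+P≡Y with carry-in 0; given G=1, Y=9 and digits 1,2,3,4,5,6,9 already taken and all letters distinct, that pins P to 8 ⇒ P=8.
Step 9. [col 4: V + L ≡ S (mod 10)] from column 4 (V=5, L=2, carry-in 0, digits 1,2,3,4,5,6,8,9 already taken and all letters distinct): S must equal 7, so S=7.

Answer: B=4, C=6, G=1, L=2, P=8, S=7, V=5, X=3, Y=9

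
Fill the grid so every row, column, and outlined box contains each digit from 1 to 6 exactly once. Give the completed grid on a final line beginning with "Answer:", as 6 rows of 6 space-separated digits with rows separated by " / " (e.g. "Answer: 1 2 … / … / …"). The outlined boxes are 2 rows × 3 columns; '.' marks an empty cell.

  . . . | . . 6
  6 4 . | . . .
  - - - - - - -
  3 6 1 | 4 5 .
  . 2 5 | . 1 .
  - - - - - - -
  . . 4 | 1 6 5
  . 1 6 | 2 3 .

Step 1. [r2c5∈{2}] r2c5 is down to just 2. So r2c5=2.
Step 2. [r2c3∈{3}] nothing but 3 survives at r2c3, so r2c3=3.
Step 3. [r1c4∈{3,5}] 3 has one home in row 1: r1c4 ⇒ r1c4=3.
Step 4. [r1c1∈{1,2,5}] r1c1 is the only open cell in row 1 admitting 1, so r1c1=1.
Step 5. [r2c4∈{5}] only 5 remains possible at r2c4. So r2c4=5.
Step 6. [r2c6∈{1}] r2c6 is down to just 1. So r2c6=1.
Step 7. [r6c6∈{4}] nothing but 4 survives at r6c6 ⇒ r6c6=4.
Step 8. [r3c6∈{2}] r3c6 has the single candidate 2, so r3c6=2.
Step 9. [r4c4∈{6}] r4c4 is down to just 6. So r4c4=6.
Step 10. [r1c3∈{2}] nothing but 2 survives at r1c3, so r1c3=2.
Step 11. [r6c1∈{5}] r6c1 has the single candidate 5 ⇒ r6c1=5.
Step 12. [r1c2∈{5}] only 5 remains possible at r1c2. So r1c2=5.
Step 13. [r4c1∈{4}] r4c1 is down to just 4 ⇒ r4c1=4.
Step 14. [r5c2∈{3}] r5c2 has the single candidate 3, so r5c2=3.
Step 15. [r1c5∈{4}] r1c5 is down to just 4 ⇒ r1c5=4.
Step 16. [r4c6∈{3}] r4c6's peers cover all but 3 ⇒ r4c6=3.
Step 17. [r5c1∈{2}] only 2 remains possible at r5c1 ⇒ r5c1=2.

Answer: 1 5 2 3 4 6 / 6 4 3 5 2 1 / 3 6 1 4 5 2 / 4 2 5 6 1 3 / 2 3 4 1 6 5 / 5 1 6 2 3 4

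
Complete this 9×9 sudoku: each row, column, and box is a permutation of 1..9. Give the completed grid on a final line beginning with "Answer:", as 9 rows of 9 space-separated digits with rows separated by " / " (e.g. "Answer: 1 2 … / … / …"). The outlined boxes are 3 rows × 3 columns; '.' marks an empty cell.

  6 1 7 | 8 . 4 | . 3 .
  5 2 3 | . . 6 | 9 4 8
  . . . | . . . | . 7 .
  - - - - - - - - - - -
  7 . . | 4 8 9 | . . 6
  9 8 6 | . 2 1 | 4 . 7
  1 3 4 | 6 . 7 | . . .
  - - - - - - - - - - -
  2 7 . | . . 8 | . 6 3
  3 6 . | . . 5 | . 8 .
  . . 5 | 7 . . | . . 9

Step 1. [r6c5∈{5}] r6c5 has the single candidate 5, so r6c5=5.
Step 2. [r6c9∈{2}] r6c9's peers cover all but 2, so r6c9=2.
Step 3. [r3c4∈{1,2,3,5,9}] col 4 places 5 nowhere but r3c4, so r3c4=5.
Step 4. [r7c5∈{1,4,9}] row 7 places 4 nowhere but r7c5, so r7c5=4.
Step 5. [r1c7∈{2,5}] row 1 places 2 nowhere but r1c7. So r1c7=2.
Step 6. [r9c7∈{1}] r9c7 is down to just 1. So r9c7=1.
Step 7. [r2c4∈{1}] only 1 remains possible at r2c4 ⇒ r2c4=1.
Step 8. [r3c2∈{4,9}] col 2 places 9 nowhere but r3c2. So r3c2=9.
Step 9. [r7c4∈{9}] r7c4's peers cover all but 9. So r7c4=9.
Step 10. [r3c6∈{2,3}] in row 3, 2 fits only at r3c6 ⇒ r3c6=2.
Step 11. [r3c1∈{4,8}] r3c1 is the only open cell in row 3 admitting 4, so r3c1=4.
Step 12. [r4c2∈{5}] r4c2 is down to just 5, so r4c2=5.
Step 13. [r7c3∈{1}] r7c3 is down to just 1 ⇒ r7c3=1.
Step 14. [r9c6∈{3}] nothing but 3 survives at r9c6. So r9c6=3.
Step 15. [r9c5∈{6}] r9c5 has the single candidate 6, so r9c5=6.
Step 16. [r2c5∈{7}] only 7 remains possible at r2c5. So r2c5=7.
Step 17. [r3c9∈{1}] nothing but 1 survives at r3c9 ⇒ r3c9=1.
Step 18. [r3c3∈{8}] only 8 remains possible at r3c3, so r3c3=8.
Step 19. [r5c4∈{3}] only 3 remains possible at r5c4. So r5c4=3.
Step 20. [r8c3∈{9}] nothing but 9 survives at r8c3, so r8c3=9.
Step 21. [r9c8∈{2}] r9c8's peers cover all but 2 ⇒ r9c8=2.
Step 22. [r9c1∈{8}] r9c1 is down to just 8 ⇒ r9c1=8.
Step 23. [r3c5∈{3}] nothing but 3 survives at r3c5, so r3c5=3.
Step 24. [r3c7∈{6}] r3c7 has the single candidate 6. So r3c7=6.
Step 25. [r5c8∈{5}] r5c8 has the single candidate 5 ⇒ r5c8=5.
Step 26. [r8c9∈{4}] only 4 remains possible at r8c9 ⇒ r8c9=4.
Step 27. [r4c8∈{1}] r4c8 has the single candidate 1 ⇒ r4c8=1.
Step 28. [r1c5∈{9}] r1c5's peers cover all but 9. So r1c5=9.
Step 29. [r6c7∈{8}] only 8 remains possible at r6c7, so r6c7=8.
Step 30. [r4c7∈{3}] r4c7 has the single candidate 3 ⇒ r4c7=3.
Step 31. [r8c7∈{7}] r8c7's peers cover all but 7. So r8c7=7.
Step 32. [r4c3∈{2}] r4c3 is down to just 2. So r4c3=2.
Step 33. [r1c9∈{5}] r1c9 has the single candidate 5 ⇒ r1c9=5.
Step 34. [r6c8∈{9}] nothing but 9 survives at r6c8. So r6c8=9.
Step 35. [r8c4∈{2}] only 2 remains possible at r8c4. So r8c4=2.
Step 36. [r9c2∈{4}] r9c2's peers cover all but 4. So r9c2=4.
Step 37. [r8c5∈{1}] r8c5 is down to just 1 ⇒ r8c5=1.
Step 38. [r7c7∈{5}] r7c7 has the single candidate 5. So r7c7=5.

Answer: 6 1 7 8 9 4 2 3 5 / 5 2 3 1 7 6 9 4 8 / 4 9 8 5 3 2 6 7 1 / 7 5 2 4 8 9 3 1 6 / 9 8 6 3 2 1 4 5 7 / 1 3 4 6 5 7 8 9 2 / 2 7 1 9 4 8 5 6 3 / 3 6 9 2 1 5 7 8 4 / 8 4 5 7 6 3 1 2 9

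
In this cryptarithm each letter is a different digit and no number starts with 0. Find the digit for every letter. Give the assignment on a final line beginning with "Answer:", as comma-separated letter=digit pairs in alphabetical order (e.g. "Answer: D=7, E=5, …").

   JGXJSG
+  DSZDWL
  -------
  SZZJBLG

Step 1. [S] S is the leading digit of a 7-digit sum of two 6-digit numbers; the final carry is exactly 1. So S=1.
Step 2. [col 1: G + L ≡ G (mod 10)] from column 1 (nothing yet, carry-in 0, digits 1 already taken and all letters distinct): L must equal 0, so L=0.
Step 3. [col 1: G + L ≡ G (mod 10)] G=4 is one option consistent with column 1 (G + L ≡ G (mod 10), carry-in 0) — take it. So G=4.
Step 4. [col 2: S + W ≡ L (mod 10)] in column 2 we have S+W≡L with carry-in 0; given S=1, L=0 and digits 0,1,4 already taken and all letters distinct, that pins W to 9, so W=9.
Step 5. [col 3: J + D ≡ B (mod 10)] several values work for D in column 3 (J + D ≡ B (mod 10), carry-in 1); try D=7. So D=7.
Step 6. [col 3: J + D ≡ B (mod 10)] column 3 (J + D ≡ B (mod 10), carry-in 1) doesn't pin B yet; pick B=6 and continue. So B=6.
Step 7. [col 3: J + D ≡ B (mod 10)] column 3 reads J+D+carry(1)=B with D=7, B=6; with digits 0,1,4,6,7,9 already taken and all letters distinct, the only value for J is 8. So J=8.
Step 8. [col 4: X + Z ≡ J (mod 10)] no forcing yet in column 4 (carry-in 1); Z=5 is free and consistent — try it ⇒ Z=5.
Step 9. [col 4: X + Z ≡ J (mod 10)] column 4 reads X+Z+carry(1)=J with Z=5, J=8; with digits 0,1,4,5,6,7,8,9 already taken and all letters distinct, the only value for X is 2, so X=2.

Answer: B=6, D=7, G=4, J=8, L=0, S=1, W=9, X=2, Z=5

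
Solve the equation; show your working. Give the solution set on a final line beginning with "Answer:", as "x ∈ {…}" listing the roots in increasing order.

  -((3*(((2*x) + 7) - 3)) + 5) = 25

Step 1. [-((3*(((2*x) + 7) - 3)) + 5) = 25] LHS negated; negate both sides, so neg: (3*(((2*x) + 7) - 3)) + 5 = -25.
Step 2. [(3*(((2*x) + 7) - 3)) + 5 = -25] +5 is outermost — subtract 5 both sides. So sub: 3*(((2*x) + 7) - 3) = -30.
Step 3. [3*(((2*x) + 7) - 3) = -30] divide by the outer 3 ⇒ div: ((2*x) + 7) - 3 = -10.
Step 4. [((2*x) + 7) - 3 = -10] add 3: x sits inside (… - 3) ⇒ sub: (2*x) + 7 = -7.
Step 5. [(2*x) + 7 = -7] 7 comes off first (subtract 7) ⇒ sub: 2*x = -14.
Step 6. [2*x = -14] leading coefficient 2: divide by 2 ⇒ div: x = -7.

Answer: x ∈ {-7}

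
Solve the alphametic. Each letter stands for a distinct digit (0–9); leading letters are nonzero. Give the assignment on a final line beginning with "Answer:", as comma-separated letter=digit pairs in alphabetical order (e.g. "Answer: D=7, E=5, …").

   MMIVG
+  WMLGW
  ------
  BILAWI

Step 1. [col 1: G + W ≡ I (mod 10)] W=2 is one option consistent with column 1 (G + W ≡ I (mod 10), carry-in 0) — take it. So W=2.
Step 2. [col 1: G + W ≡ I (mod 10)] no forcing yet in column 1 (carry-in 0); I=0 is free and consistent — try it ⇒ I=0.
Step 3. [col 1: G + W ≡ I (mod 10)] in column 1 we have G+W≡I with carry-in 0; given W=2, I=0 and digits 0,2 already taken and all letters distinct, that pins G to 8, so G=8.
Step 4. [B] B is the leading digit of a 6-digit sum of two 5-digit numbers; the final carry is exactly 1 ⇒ B=1.
Step 5. [col 2: V + G ≡ W (mod 10)] in column 2 we have V+G≡W with carry-in 1; given G=8, W=2 and digits 0,1,2,8 already taken and all letters distinct, that pins V to 3. So V=3.
Step 6. [col 3: I + L ≡ A (mod 10)] L=4 is one option consistent with column 3 (I + L ≡ A (mod 10), carry-in 1) — take it ⇒ L=4.
Step 7. [col 3: I + L ≡ A (mod 10)] in column 3 we have I+L≡A with carry-in 1; given I=0, L=4 and digits 0,1,2,3,4,8 already taken and all letters distinct, that pins A to 5, so A=5.
Step 8. [col 4: M + M ≡ L (mod 10)] column 4 reads M+M+carry(0)=L with L=4; with digits 0,1,2,3,4,5,8 already taken and all letters distinct, the only value for M is 7, so M=7.

Answer: A=5, B=1, G=8, I=0, L=4, M=7, V=3, W=2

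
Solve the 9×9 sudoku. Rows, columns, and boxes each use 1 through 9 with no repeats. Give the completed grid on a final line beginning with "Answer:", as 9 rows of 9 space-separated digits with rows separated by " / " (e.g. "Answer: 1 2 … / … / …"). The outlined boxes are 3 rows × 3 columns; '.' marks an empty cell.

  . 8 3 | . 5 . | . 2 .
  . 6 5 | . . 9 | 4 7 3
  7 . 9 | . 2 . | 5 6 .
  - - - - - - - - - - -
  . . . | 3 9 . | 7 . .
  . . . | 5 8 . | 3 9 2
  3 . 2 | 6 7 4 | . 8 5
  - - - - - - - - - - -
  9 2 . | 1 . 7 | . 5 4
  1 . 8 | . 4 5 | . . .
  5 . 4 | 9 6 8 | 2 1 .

Step 1. [r3c2∈{1,4}] across box 1, 1 lands solely at r3c2. So r3c2=1.
Step 2. [r4c9∈{1,6}] across box 6, 6 lands solely at r4c9. So r4c9=6.
Step 3. [r5c6∈{1}] only 1 remains possible at r5c6. So r5c6=1.
Step 4. [r1c1∈{4}] only 4 remains possible at r1c1 ⇒ r1c1=4.
Step 5. [r9c2∈{3,7}] across row 9, 3 lands solely at r9c2. So r9c2=3.
Step 6. [r1c9∈{1,9}] in col 9, 1 fits only at r1c9, so r1c9=1.
Step 7. [r5c2∈{4,7}] row 5 places 4 nowhere but r5c2. So r5c2=4.
Step 8. [r8c9∈{7,9}] across col 9, 9 lands solely at r8c9, so r8c9=9.
Step 9. [r7c3∈{6}] r7c3 has the single candidate 6. So r7c3=6.
Step 10. [r2c4∈{8}] r2c4 has the single candidate 8. So r2c4=8.
Step 11. [r5c3∈{7}] r5c3's peers cover all but 7 ⇒ r5c3=7.
Step 12. [r7c7∈{8}] r7c7 is down to just 8, so r7c7=8.
Step 13. [r2c1∈{2}] r2c1 is down to just 2 ⇒ r2c1=2.
Step 14. [r9c9∈{7}] r9c9 has the single candidate 7, so r9c9=7.
Step 15. [r3c4∈{4}] only 4 remains possible at r3c4 ⇒ r3c4=4.
Step 16. [r1c7∈{9}] nothing but 9 survives at r1c7. So r1c7=9.
Step 17. [r4c8∈{4}] r4c8's peers cover all but 4. So r4c8=4.
Step 18. [r1c4∈{7}] r1c4 has the single candidate 7, so r1c4=7.
Step 19. [r4c2∈{5}] nothing but 5 survives at r4c2 ⇒ r4c2=5.
Step 20. [r6c7∈{1}] nothing but 1 survives at r6c7 ⇒ r6c7=1.
Step 21. [r3c9∈{8}] r3c9's peers cover all but 8, so r3c9=8.
Step 22. [r6c2∈{9}] only 9 remains possible at r6c2. So r6c2=9.
Step 23. [r3c6∈{3}] nothing but 3 survives at r3c6, so r3c6=3.
Step 24. [r1c6∈{6}] r1c6's peers cover all but 6 ⇒ r1c6=6.
Step 25. [r4c1∈{8}] r4c1's peers cover all but 8, so r4c1=8.
Step 26. [r4c3∈{1}] nothing but 1 survives at r4c3 ⇒ r4c3=1.
Step 27. [r8c2∈{7}] nothing but 7 survives at r8c2, so r8c2=7.
Step 28. [r4c6∈{2}] r4c6 is down to just 2 ⇒ r4c6=2.
Step 29. [r2c5∈{1}] r2c5 is down to just 1 ⇒ r2c5=1.
Step 30. [r7c5∈{3}] r7c5's peers cover all but 3, so r7c5=3.
Step 31. [r8c4∈{2}] only 2 remains possible at r8c4, so r8c4=2.
Step 32. [r8c7∈{6}] r8c7 is down to just 6 ⇒ r8c7=6.
Step 33. [r5c1∈{6}] r5c1 has the single candidate 6, so r5c1=6.
Step 34. [r8c8∈{3}] r8c8 is down to just 3. So r8c8=3.

Answer: 4 8 3 7 5 6 9 2 1 / 2 6 5 8 1 9 4 7 3 / 7 1 9 4 2 3 5 6 8 / 8 5 1 3 9 2 7 4 6 / 6 4 7 5 8 1 3 9 2 / 3 9 2 6 7 4 1 8 5 / 9 2 6 1 3 7 8 5 4 / 1 7 8 2 4 5 6 3 9 / 5 3 4 9 6 8 2 1 7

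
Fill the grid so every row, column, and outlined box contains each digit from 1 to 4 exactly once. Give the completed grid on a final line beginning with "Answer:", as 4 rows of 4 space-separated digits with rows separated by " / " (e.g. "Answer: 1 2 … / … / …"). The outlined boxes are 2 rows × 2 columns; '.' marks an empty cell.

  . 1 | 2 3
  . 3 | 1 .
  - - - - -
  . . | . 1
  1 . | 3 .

Step 1. [r3c3∈{4}] r3c3 has the single candidate 4, so r3c3=4.
Step 2. [r3c2∈{2}] r3c2 is down to just 2 ⇒ r3c2=2.
Step 3. [r1c1∈{4}] r1c1's peers cover all but 4, so r1c1=4.
Step 4. [r2c4∈{4}] r2c4's peers cover all but 4. So r2c4=4.
Step 5. [r2c1∈{2}] r2c1's peers cover all but 2, so r2c1=2.
Step 6. [r3c1∈{3}] r3c1 has the single candidate 3 ⇒ r3c1=3.
Step 7. [r4c4∈{2}] r4c4's peers cover all but 2, so r4c4=2.
Step 8. [r4c2∈{4}] r4c2 is down to just 4, so r4c2=4.

Answer: 4 1 2 3 / 2 3 1 4 / 3 2 4 1 / 1 4 3 2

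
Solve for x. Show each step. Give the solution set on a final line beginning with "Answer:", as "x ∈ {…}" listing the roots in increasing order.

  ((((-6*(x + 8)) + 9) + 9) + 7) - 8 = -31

Step 1. [((((-6*(x + 8)) + 9) + 9) + 7) - 8 = -31] peel the -8: add 8 from each side, so sub: (((-6*(x + 8)) + 9) + 9) + 7 = -23.
Step 2. [(((-6*(x + 8)) + 9) + 9) + 7 = -23] +7 is outermost — subtract 7 both sides, so sub: ((-6*(x + 8)) + 9) + 9 = -30.
Step 3. [((-6*(x + 8)) + 9) + 9 = -30] peel the +9: subtract 9 from each side. So sub: (-6*(x + 8)) + 9 = -39.
Step 4. [(-6*(x + 8)) + 9 = -39] subtract 9: x sits inside (… + 9) ⇒ sub: -6*(x + 8) = -48.
Step 5. [-6*(x + 8) = -48] leading coefficient -6: divide by -6. So div: x + 8 = 8.
Step 6. [x + 8 = 8] the outer +8 inverts by subtracting 8. So sub: x = 0.

Answer: x ∈ {0}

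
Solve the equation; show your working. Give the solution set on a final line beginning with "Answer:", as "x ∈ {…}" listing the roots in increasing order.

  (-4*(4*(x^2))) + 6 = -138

Step 1. [(-4*(4*(x^2))) + 6 = -138] 6 comes off first (subtract 6), so sub: -4*(4*(x^2)) = -144.
Step 2. [-4*(4*(x^2)) = -144] -4·(inner) — divide through by -4 ⇒ div: 4*(x^2) = 36.
Step 3. [4*(x^2) = 36] leading coefficient 4: divide by 4, so div: x^2 = 9.
Step 4. [x^2 = 9] LHS squared, RHS 9 ≥ 0: apply √ (±) ⇒ sqrt: x = 3 or -3.

Answer: x ∈ {-3, 3}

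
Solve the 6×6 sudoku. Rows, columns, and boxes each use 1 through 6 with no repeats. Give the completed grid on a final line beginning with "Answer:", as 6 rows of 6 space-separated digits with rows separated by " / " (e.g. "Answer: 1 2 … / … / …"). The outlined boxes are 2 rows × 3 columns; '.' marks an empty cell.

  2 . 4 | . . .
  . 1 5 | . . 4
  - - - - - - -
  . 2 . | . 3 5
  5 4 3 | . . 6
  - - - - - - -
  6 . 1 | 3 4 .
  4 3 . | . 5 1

Step 1. [r6c4∈{2,6}] across row 6, 6 lands solely at r6c4 ⇒ r6c4=6.
Step 2. [r2c5∈{2,6}] row 2 places 6 nowhere but r2c5 ⇒ r2c5=6.
Step 3. [r4c5∈{1,2}] col 5 places 2 nowhere but r4c5. So r4c5=2.
Step 4. [r4c4∈{1}] only 1 remains possible at r4c4, so r4c4=1.
Step 5. [r3c4∈{4}] r3c4 is down to just 4. So r3c4=4.
Step 6. [r1c6∈{3}] only 3 remains possible at r1c6. So r1c6=3.
Step 7. [r6c3∈{2}] r6c3 is down to just 2. So r6c3=2.
Step 8. [r1c2∈{6}] nothing but 6 survives at r1c2, so r1c2=6.
Step 9. [r2c4∈{2}] r2c4 has the single candidate 2, so r2c4=2.
Step 10. [r3c1∈{1}] nothing but 1 survives at r3c1 ⇒ r3c1=1.
Step 11. [r5c2∈{5}] r5c2 is down to just 5, so r5c2=5.
Step 12. [r1c4∈{5}] r1c4's peers cover all but 5, so r1c4=5.
Step 13. [r3c3∈{6}] only 6 remains possible at r3c3 ⇒ r3c3=6.
Step 14. [r5c6∈{2}] only 2 remains possible at r5c6. So r5c6=2.
Step 15. [r1c5∈{1}] only 1 remains possible at r1c5, so r1c5=1.
Step 16. [r2c1∈{3}] r2c1's peers cover all but 3. So r2c1=3.

Answer: 2 6 4 5 1 3 / 3 1 5 2 6 4 / 1 2 6 4 3 5 / 5 4 3 1 2 6 / 6 5 1 3 4 2 / 4 3 2 6 5 1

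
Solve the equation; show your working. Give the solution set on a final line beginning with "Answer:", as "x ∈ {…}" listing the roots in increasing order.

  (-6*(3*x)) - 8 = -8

Step 1. [(-6*(3*x)) - 8 = -8] -8 is outermost — add 8 both sides. So sub: -6*(3*x) = 0.
Step 2. [-6*(3*x) = 0] LHS = -6·(…); ÷-6 both sides. So div: 3*x = 0.
Step 3. [3*x = 0] 3 out front; divide by 3, so div: x = 0.

Answer: x ∈ {0}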